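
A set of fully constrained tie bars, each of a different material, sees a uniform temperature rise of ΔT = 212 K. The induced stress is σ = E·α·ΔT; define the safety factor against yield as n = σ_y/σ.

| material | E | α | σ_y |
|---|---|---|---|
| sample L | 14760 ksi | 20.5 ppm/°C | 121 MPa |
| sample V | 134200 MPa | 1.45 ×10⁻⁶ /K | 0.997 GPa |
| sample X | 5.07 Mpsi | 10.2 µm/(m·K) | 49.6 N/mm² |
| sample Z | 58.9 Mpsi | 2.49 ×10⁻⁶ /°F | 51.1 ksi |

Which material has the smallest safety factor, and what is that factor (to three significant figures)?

Per material, after unit conversion:
  sample L: E = 101.8, α = 20.5, σ_y = 121.0 → σ = 442 MPa, n = 0.274
  sample V: E = 134.2, α = 1.45, σ_y = 997.0 → σ = 41.3 MPa, n = 24.2
  sample X: E = 34.96, α = 10.2, σ_y = 49.60 → σ = 75.6 MPa, n = 0.656
  sample Z: E = 406.1, α = 4.48, σ_y = 352.3 → σ = 386 MPa, n = 0.913
Sample L has the lowest safety factor, n = 0.274.

sample L, n = 0.274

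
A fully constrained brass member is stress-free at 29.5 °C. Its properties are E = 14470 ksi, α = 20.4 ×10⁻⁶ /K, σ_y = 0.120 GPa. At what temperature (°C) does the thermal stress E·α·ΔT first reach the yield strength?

E = 14470 ksi = 99.77 GPa.
σ_y = 0.120 GPa = 120.0 MPa.
E·α·ΔT = 120.0 MPa ⇒ ΔT = 120.0 / (99.77×10³ × 20.4×10⁻⁶) = 58.96 K.
T = 29.5 + 58.96 = 88.46 °C.

88.5 °C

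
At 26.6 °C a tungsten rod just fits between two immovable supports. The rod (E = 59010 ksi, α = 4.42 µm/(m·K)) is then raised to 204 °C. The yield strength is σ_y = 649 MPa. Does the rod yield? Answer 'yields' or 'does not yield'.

E = 59010 ksi = 406.9 GPa.
ΔT = 177.4 K. Constrained thermal stress σ = E·α·ΔT = 406.9×10³ MPa × 4.42×10⁻⁶ × 177.4 = 319 MPa (compressive).
Compare to σ_y = 649 MPa: σ < σ_y, so it does not yield.

does not yield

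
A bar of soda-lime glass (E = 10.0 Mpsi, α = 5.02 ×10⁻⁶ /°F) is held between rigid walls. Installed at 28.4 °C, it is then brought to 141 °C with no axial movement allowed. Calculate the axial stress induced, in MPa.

E = 10.0 Mpsi = 68.95 GPa.
α = 5.02×10⁻⁶/°F × 9/5 = 9.04×10⁻⁶/K.
ΔT = 112.6 K. Constrained thermal stress σ = E·α·ΔT = 68.95×10³ MPa × 9.04×10⁻⁶ × 112.6 = 70.2 MPa (compressive).

70.2 MPa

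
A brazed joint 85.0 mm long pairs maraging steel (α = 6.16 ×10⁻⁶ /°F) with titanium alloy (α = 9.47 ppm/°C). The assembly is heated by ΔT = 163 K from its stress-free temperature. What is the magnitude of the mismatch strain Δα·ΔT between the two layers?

2.64×10⁻⁴

maraging steel: α = 6.16×10⁻⁶/°F × 9/5 = 11.1×10⁻⁶/K.
Δα = |11.1 − 9.47|×10⁻⁶/K = 1.62×10⁻⁶/K.
Mismatch strain = Δα·ΔT = 1.62×10⁻⁶ × 163.0 = 2.64×10⁻⁴.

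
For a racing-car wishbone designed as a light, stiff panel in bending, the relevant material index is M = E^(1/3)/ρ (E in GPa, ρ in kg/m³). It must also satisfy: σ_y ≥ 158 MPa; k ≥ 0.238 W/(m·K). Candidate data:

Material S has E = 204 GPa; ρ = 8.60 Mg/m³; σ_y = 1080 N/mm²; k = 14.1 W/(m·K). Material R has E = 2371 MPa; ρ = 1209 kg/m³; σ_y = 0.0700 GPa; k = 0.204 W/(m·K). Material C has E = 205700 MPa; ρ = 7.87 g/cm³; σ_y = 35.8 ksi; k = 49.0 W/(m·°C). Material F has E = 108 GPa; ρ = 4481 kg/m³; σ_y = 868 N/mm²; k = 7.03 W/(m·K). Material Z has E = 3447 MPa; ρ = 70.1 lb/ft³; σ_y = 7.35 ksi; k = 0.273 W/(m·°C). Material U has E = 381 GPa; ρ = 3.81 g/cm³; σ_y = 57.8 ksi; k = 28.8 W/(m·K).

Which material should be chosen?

material U

Screen on constraints: σ_y ≥ 158 MPa; k ≥ 0.238 W/(m·K). Survivors: material S, material C, material F, material U.
In SI units:
  material S: E = 204.0 GPa, ρ = 8600 kg/m³
  material C: E = 205.7 GPa, ρ = 7870 kg/m³
  material F: E = 108.0 GPa, ρ = 4481 kg/m³
  material U: E = 381.0 GPa, ρ = 3810 kg/m³
  material U: M = 1.90×10⁻³
  material F: M = 1.06×10⁻³
  material C: M = 0.750×10⁻³
  material S: M = 0.685×10⁻³
Highest index: material U.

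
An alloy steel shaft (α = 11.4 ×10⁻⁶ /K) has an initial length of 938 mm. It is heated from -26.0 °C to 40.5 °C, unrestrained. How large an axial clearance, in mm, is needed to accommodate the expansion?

0.711 mm

ΔT = 40.5 − (-26.0) = 66.50 K.
ΔL = α·L₀·ΔT = 11.4×10⁻⁶ × 938 mm × 66.50 K = 0.711 mm.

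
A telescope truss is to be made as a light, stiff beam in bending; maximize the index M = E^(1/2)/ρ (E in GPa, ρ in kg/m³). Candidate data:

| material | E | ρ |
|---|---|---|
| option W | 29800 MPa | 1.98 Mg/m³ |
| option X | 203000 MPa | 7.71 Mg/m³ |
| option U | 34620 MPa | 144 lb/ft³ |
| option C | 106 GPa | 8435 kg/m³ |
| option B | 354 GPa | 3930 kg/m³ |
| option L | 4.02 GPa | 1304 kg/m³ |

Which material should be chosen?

After converting to SI:
  option W: E = 29.80 GPa, ρ = 1980 kg/m³
  option X: E = 203.0 GPa, ρ = 7710 kg/m³
  option U: E = 34.62 GPa, ρ = 2307 kg/m³
  option C: E = 106.0 GPa, ρ = 8435 kg/m³
  option B: E = 354.0 GPa, ρ = 3930 kg/m³
  option L: E = 4.020 GPa, ρ = 1304 kg/m³
  option B: M = 4.79×10⁻³
  option W: M = 2.76×10⁻³
  option U: M = 2.55×10⁻³
  option X: M = 1.85×10⁻³
  option L: M = 1.54×10⁻³
  option C: M = 1.22×10⁻³
The maximum is for option B.

option B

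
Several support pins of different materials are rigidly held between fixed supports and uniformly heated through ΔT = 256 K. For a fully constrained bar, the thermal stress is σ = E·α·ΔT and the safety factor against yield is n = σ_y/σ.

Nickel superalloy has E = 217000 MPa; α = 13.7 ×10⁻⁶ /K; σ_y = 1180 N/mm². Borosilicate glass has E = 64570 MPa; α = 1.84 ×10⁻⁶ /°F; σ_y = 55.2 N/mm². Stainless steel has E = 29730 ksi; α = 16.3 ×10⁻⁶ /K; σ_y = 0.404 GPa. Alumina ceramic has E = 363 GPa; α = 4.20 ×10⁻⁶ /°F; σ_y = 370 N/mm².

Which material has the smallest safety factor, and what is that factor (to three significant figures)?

With everything in SI (GPa, ×10⁻⁶/K, MPa):
  nickel superalloy: E = 217.0, α = 13.7, σ_y = 1180 → σ = 761 MPa, n = 1.55
  borosilicate glass: E = 64.57, α = 3.31, σ_y = 55.20 → σ = 54.7 MPa, n = 1.01
  stainless steel: E = 205.0, α = 16.3, σ_y = 404.0 → σ = 855 MPa, n = 0.472
  alumina ceramic: E = 363.0, α = 7.56, σ_y = 370.0 → σ = 703 MPa, n = 0.527
Stainless steel has the lowest safety factor, n = 0.472.

stainless steel, n = 0.472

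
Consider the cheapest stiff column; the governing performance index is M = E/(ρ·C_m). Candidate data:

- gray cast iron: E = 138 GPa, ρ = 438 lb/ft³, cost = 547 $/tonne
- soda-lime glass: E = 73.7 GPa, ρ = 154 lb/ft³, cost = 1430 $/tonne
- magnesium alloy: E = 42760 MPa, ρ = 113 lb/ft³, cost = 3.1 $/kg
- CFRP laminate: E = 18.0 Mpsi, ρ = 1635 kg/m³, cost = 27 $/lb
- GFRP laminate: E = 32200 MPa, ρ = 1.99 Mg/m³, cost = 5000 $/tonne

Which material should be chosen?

gray cast iron

Convert each candidate to consistent units, then evaluate M:
  gray cast iron: E = 138.0 GPa, ρ = 7016 kg/m³, cost = 0.5470 $/kg
  soda-lime glass: E = 73.70 GPa, ρ = 2467 kg/m³, cost = 1.430 $/kg
  magnesium alloy: E = 42.76 GPa, ρ = 1810 kg/m³, cost = 3.100 $/kg
  CFRP laminate: E = 124.1 GPa, ρ = 1635 kg/m³, cost = 59.52 $/kg
  GFRP laminate: E = 32.20 GPa, ρ = 1990 kg/m³, cost = 5.000 $/kg
  gray cast iron: M = 36.0 MN·m per $
  soda-lime glass: M = 20.9 MN·m per $
  magnesium alloy: M = 7.62 MN·m per $
  GFRP laminate: M = 3.24 MN·m per $
  CFRP laminate: M = 1.28 MN·m per $
Gray cast iron ranks first.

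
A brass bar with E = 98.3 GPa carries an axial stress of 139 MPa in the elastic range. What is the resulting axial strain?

1.41×10⁻³

ε = σ/E = 139 / 98300 = 1.41×10⁻³.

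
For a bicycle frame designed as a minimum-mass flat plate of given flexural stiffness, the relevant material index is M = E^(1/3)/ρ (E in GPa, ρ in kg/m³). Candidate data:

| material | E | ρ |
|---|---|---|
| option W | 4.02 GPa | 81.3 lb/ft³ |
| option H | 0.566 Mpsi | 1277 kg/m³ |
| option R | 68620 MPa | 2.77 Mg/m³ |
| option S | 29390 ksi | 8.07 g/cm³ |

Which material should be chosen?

After converting to SI:
  option W: E = 4.020 GPa, ρ = 1302 kg/m³
  option H: E = 3.902 GPa, ρ = 1277 kg/m³
  option R: E = 68.62 GPa, ρ = 2770 kg/m³
  option S: E = 202.6 GPa, ρ = 8070 kg/m³
  option R: M = 1.48×10⁻³
  option H: M = 1.23×10⁻³
  option W: M = 1.22×10⁻³
  option S: M = 0.728×10⁻³
Option R ranks first.

option R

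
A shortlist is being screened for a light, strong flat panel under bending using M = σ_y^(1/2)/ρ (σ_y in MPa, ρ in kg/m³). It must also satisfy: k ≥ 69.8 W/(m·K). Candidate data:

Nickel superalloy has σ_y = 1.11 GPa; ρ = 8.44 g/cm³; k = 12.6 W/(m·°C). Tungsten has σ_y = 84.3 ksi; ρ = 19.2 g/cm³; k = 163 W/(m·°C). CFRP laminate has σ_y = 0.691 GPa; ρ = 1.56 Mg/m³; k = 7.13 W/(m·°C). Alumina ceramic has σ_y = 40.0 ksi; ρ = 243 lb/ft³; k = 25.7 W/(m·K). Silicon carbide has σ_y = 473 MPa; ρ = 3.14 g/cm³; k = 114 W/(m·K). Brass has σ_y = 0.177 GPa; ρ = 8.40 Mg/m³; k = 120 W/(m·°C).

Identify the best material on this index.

silicon carbide

Screen on constraints: k ≥ 69.8 W/(m·K). Survivors: tungsten, silicon carbide, brass.
Normalizing units and computing the index:
  tungsten: σ_y = 581.2 MPa, ρ = 19200 kg/m³
  silicon carbide: σ_y = 473.0 MPa, ρ = 3140 kg/m³
  brass: σ_y = 177.0 MPa, ρ = 8400 kg/m³
  silicon carbide: M = 6.93×10⁻³
  brass: M = 1.58×10⁻³
  tungsten: M = 1.26×10⁻³
Silicon carbide has the largest M.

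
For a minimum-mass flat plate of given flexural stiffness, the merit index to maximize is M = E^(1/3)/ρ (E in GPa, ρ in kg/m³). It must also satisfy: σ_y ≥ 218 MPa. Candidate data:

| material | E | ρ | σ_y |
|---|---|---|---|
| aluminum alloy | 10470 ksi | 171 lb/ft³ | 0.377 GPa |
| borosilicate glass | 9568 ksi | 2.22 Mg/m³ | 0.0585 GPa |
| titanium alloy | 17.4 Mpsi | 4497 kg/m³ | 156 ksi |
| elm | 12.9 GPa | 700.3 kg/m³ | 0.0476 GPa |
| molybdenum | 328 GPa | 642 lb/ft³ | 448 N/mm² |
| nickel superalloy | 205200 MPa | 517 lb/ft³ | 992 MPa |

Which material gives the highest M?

aluminum alloy

Screen on constraints: σ_y ≥ 218 MPa. Survivors: aluminum alloy, titanium alloy, molybdenum, nickel superalloy.
Putting every candidate on a common basis:
  aluminum alloy: E = 72.19 GPa, ρ = 2739 kg/m³
  titanium alloy: E = 120.0 GPa, ρ = 4497 kg/m³
  molybdenum: E = 328.0 GPa, ρ = 10280 kg/m³
  nickel superalloy: E = 205.2 GPa, ρ = 8282 kg/m³
  aluminum alloy: M = 1.52×10⁻³
  titanium alloy: M = 1.10×10⁻³
  nickel superalloy: M = 0.712×10⁻³
  molybdenum: M = 0.671×10⁻³
The maximum is for aluminum alloy.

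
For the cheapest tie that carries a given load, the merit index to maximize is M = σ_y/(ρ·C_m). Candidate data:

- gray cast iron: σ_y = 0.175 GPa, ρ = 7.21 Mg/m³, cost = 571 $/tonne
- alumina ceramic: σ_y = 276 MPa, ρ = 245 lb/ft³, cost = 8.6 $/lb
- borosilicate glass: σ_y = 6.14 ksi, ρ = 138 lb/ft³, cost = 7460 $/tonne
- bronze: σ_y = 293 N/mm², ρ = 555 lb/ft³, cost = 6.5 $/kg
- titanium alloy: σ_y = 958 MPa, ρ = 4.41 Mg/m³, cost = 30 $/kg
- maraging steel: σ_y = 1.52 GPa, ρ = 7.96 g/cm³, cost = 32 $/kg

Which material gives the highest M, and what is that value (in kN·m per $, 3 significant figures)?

Putting every candidate on a common basis:
  gray cast iron: σ_y = 175.0 MPa, ρ = 7210 kg/m³, cost = 0.5710 $/kg
  alumina ceramic: σ_y = 276.0 MPa, ρ = 3925 kg/m³, cost = 18.96 $/kg
  borosilicate glass: σ_y = 42.33 MPa, ρ = 2211 kg/m³, cost = 7.460 $/kg
  bronze: σ_y = 293.0 MPa, ρ = 8890 kg/m³, cost = 6.500 $/kg
  titanium alloy: σ_y = 958.0 MPa, ρ = 4410 kg/m³, cost = 30.00 $/kg
  maraging steel: σ_y = 1520 MPa, ρ = 7960 kg/m³, cost = 32.00 $/kg
  gray cast iron: M = 42.5 kN·m per $
  titanium alloy: M = 7.24 kN·m per $
  maraging steel: M = 5.97 kN·m per $
  bronze: M = 5.07 kN·m per $
  alumina ceramic: M = 3.71 kN·m per $
  borosilicate glass: M = 2.57 kN·m per $
Gray cast iron has the largest M.

gray cast iron, M = 42.5 kN·m per $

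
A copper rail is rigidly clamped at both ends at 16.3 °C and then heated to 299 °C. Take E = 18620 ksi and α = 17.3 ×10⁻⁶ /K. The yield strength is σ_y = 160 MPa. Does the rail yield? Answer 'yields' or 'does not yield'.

yields

E = 18620 ksi = 128.4 GPa.
ΔT = 282.7 K. Constrained thermal stress σ = E·α·ΔT = 128.4×10³ MPa × 17.3×10⁻⁶ × 282.7 = 628 MPa (compressive).
Compare to σ_y = 160 MPa: σ ≥ σ_y, so it yields.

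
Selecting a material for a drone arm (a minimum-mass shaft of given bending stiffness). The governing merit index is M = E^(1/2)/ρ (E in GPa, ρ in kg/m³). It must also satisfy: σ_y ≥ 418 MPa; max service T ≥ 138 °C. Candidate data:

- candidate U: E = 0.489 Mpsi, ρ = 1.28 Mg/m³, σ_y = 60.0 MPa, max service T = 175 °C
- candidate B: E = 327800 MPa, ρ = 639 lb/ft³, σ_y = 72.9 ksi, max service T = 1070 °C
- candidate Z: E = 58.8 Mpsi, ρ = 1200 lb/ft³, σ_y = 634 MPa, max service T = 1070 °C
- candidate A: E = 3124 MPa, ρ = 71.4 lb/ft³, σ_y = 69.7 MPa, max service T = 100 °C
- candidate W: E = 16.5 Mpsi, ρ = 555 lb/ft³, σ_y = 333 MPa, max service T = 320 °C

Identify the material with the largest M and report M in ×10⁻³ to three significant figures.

candidate B, M = 1.77×10⁻³

Screen on constraints: σ_y ≥ 418 MPa; max service T ≥ 138 °C. Survivors: candidate B, candidate Z.
Convert each candidate to consistent units, then evaluate M:
  candidate B: E = 327.8 GPa, ρ = 10240 kg/m³
  candidate Z: E = 405.4 GPa, ρ = 19220 kg/m³
  candidate B: M = 1.77×10⁻³
  candidate Z: M = 1.05×10⁻³
Candidate B ranks first.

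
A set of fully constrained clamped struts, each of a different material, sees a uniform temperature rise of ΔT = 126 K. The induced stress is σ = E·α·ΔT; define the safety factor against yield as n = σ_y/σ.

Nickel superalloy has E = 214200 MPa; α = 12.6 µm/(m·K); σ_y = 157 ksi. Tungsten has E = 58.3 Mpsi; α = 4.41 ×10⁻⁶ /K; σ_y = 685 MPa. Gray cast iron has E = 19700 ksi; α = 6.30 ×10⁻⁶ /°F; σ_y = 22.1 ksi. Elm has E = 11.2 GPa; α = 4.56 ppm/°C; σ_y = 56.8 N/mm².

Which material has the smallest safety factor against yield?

gray cast iron

Per material, after unit conversion:
  nickel superalloy: E = 214.2, α = 12.6, σ_y = 1082 → σ = 340 MPa, n = 3.18
  tungsten: E = 402.0, α = 4.41, σ_y = 685.0 → σ = 223 MPa, n = 3.07
  gray cast iron: E = 135.8, α = 11.3, σ_y = 152.4 → σ = 194 MPa, n = 0.785
  elm: E = 11.20, α = 4.56, σ_y = 56.80 → σ = 6.44 MPa, n = 8.83
Gray cast iron has the lowest safety factor, n = 0.785.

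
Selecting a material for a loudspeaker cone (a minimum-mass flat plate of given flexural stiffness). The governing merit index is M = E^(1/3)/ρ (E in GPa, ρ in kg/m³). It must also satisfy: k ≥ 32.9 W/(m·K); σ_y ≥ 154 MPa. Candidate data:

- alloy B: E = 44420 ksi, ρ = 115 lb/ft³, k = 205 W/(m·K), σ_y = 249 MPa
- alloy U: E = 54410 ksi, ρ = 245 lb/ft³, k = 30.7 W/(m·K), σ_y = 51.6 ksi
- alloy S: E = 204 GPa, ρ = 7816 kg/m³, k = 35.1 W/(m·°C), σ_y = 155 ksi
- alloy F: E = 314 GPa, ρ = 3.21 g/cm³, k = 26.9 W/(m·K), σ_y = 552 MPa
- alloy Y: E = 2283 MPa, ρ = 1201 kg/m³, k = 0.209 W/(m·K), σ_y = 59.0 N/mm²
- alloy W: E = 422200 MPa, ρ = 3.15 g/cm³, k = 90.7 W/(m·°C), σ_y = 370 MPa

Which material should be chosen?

Screen on constraints: k ≥ 32.9 W/(m·K); σ_y ≥ 154 MPa. Survivors: alloy B, alloy S, alloy W.
In SI units:
  alloy B: E = 306.3 GPa, ρ = 1842 kg/m³
  alloy S: E = 204.0 GPa, ρ = 7816 kg/m³
  alloy W: E = 422.2 GPa, ρ = 3150 kg/m³
  alloy B: M = 3.66×10⁻³
  alloy W: M = 2.38×10⁻³
  alloy S: M = 0.753×10⁻³
Alloy B ranks first.

alloy B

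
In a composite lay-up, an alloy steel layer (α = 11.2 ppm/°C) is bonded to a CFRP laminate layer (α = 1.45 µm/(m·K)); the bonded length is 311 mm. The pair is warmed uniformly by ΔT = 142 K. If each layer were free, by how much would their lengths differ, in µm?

Δα = |11.2 − 1.45|×10⁻⁶/K = 9.75×10⁻⁶/K.
ΔL_mismatch = Δα·L·ΔT = 9.75×10⁻⁶ × 311.0 mm × 142.0 K = 431 µm.

431 µm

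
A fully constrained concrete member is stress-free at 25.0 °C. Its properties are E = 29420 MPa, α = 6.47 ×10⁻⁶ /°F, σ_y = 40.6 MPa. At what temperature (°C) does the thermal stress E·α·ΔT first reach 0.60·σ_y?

E = 29420 MPa = 29.42 GPa.
α = 6.47×10⁻⁶/°F × 9/5 = 11.6×10⁻⁶/K.
E·α·ΔT = 24.36 MPa ⇒ ΔT = 24.36 / (29.42×10³ × 11.6×10⁻⁶) = 71.10 K.
T = 25.0 + 71.10 = 96.10 °C.

96.1 °C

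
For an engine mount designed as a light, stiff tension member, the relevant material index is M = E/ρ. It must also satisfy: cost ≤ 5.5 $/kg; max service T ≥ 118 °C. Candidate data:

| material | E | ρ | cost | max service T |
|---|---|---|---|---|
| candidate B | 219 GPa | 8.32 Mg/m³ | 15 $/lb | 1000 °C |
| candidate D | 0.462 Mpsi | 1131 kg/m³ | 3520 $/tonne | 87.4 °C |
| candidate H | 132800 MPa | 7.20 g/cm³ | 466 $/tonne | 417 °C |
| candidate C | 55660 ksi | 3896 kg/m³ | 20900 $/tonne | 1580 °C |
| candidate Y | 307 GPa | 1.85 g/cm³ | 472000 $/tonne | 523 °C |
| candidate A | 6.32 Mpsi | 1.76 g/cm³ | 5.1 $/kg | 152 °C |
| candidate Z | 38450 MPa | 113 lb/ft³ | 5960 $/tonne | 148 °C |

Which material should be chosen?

Screen on constraints: cost ≤ 5.5 $/kg; max service T ≥ 118 °C. Survivors: candidate H, candidate A.
In SI units:
  candidate H: E = 132.8 GPa, ρ = 7200 kg/m³
  candidate A: E = 43.57 GPa, ρ = 1760 kg/m³
  candidate A: M = 24.8 MN·m/kg
  candidate H: M = 18.4 MN·m/kg
Candidate A ranks first.

candidate A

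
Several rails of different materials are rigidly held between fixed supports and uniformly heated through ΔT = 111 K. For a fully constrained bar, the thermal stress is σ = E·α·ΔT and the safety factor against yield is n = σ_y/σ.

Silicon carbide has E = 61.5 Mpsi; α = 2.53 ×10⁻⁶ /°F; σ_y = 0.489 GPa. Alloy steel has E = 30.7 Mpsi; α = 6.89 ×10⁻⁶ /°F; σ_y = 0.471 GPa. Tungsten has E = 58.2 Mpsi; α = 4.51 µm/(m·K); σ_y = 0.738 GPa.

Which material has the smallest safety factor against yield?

In consistent units (E in GPa, α in ×10⁻⁶/K, σ_y in MPa):
  silicon carbide: E = 424.0, α = 4.55, σ_y = 489.0 → σ = 214 MPa, n = 2.28
  alloy steel: E = 211.7, α = 12.4, σ_y = 471.0 → σ = 291 MPa, n = 1.62
  tungsten: E = 401.3, α = 4.51, σ_y = 738.0 → σ = 201 MPa, n = 3.67
Smallest n: alloy steel with n = 1.62.

alloy steel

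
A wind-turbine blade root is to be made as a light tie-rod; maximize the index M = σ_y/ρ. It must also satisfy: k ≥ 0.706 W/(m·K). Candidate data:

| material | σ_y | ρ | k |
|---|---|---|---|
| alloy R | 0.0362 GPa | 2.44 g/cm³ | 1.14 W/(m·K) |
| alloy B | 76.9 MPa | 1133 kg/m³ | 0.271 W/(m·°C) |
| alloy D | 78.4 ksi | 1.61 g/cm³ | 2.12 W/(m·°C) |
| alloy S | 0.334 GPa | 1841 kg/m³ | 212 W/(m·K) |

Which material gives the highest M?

alloy D

Screen on constraints: k ≥ 0.706 W/(m·K). Survivors: alloy R, alloy D, alloy S.
After converting to SI:
  alloy R: σ_y = 36.20 MPa, ρ = 2440 kg/m³
  alloy D: σ_y = 540.5 MPa, ρ = 1610 kg/m³
  alloy S: σ_y = 334.0 MPa, ρ = 1841 kg/m³
  alloy D: M = 336 kN·m/kg
  alloy S: M = 181 kN·m/kg
  alloy R: M = 14.8 kN·m/kg
Alloy D has the largest M.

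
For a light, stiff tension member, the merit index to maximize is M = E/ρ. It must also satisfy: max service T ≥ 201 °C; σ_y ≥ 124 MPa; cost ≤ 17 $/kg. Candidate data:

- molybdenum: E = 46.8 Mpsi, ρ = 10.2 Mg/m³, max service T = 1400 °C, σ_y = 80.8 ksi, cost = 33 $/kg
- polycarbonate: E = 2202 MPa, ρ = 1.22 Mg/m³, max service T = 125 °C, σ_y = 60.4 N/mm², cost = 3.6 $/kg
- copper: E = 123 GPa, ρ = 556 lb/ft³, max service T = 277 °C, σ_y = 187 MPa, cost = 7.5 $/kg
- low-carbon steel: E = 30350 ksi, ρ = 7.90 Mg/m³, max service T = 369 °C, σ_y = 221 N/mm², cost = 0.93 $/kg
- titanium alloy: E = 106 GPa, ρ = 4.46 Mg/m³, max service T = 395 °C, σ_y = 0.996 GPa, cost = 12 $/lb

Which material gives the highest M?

Screen on constraints: max service T ≥ 201 °C; σ_y ≥ 124 MPa; cost ≤ 17 $/kg. Survivors: copper, low-carbon steel.
Convert each candidate to consistent units, then evaluate M:
  copper: E = 123.0 GPa, ρ = 8906 kg/m³
  low-carbon steel: E = 209.3 GPa, ρ = 7900 kg/m³
  low-carbon steel: M = 26.5 MN·m/kg
  copper: M = 13.8 MN·m/kg
Highest index: low-carbon steel.

low-carbon steel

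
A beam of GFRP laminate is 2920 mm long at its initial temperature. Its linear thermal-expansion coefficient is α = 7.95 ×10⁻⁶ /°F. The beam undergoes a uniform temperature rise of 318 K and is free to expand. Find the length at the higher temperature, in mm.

Convert α: 7.95×10⁻⁶/°F × (9/5) = 14.3×10⁻⁶/K.
ΔL = α·L₀·ΔT = 14.3×10⁻⁶ × 2920 mm × 318.0 K = 13.3 mm.
L = L₀ + ΔL = 2920 + 13.3 = 2933.3 mm.

2933.3 mm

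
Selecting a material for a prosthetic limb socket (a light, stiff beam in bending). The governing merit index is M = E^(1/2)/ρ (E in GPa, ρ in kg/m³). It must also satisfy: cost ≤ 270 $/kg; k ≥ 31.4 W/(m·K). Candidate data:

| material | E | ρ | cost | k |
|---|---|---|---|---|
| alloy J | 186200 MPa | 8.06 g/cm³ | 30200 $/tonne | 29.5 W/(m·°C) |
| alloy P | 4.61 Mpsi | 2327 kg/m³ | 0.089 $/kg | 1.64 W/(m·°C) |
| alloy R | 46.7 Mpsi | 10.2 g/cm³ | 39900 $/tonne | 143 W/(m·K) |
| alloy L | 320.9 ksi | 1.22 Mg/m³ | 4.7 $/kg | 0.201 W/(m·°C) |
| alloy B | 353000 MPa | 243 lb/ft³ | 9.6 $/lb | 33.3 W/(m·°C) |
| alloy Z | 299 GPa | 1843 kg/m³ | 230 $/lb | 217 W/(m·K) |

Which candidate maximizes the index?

alloy B

Screen on constraints: cost ≤ 270 $/kg; k ≥ 31.4 W/(m·K). Survivors: alloy R, alloy B.
Putting every candidate on a common basis:
  alloy R: E = 322.0 GPa, ρ = 10200 kg/m³
  alloy B: E = 353.0 GPa, ρ = 3892 kg/m³
  alloy B: M = 4.83×10⁻³
  alloy R: M = 1.76×10⁻³
Alloy B ranks first.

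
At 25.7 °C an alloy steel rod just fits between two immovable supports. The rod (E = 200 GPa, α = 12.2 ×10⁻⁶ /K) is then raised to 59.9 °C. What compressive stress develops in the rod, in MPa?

ΔT = 34.20 K. Constrained thermal stress σ = E·α·ΔT = 200.0×10³ MPa × 12.2×10⁻⁶ × 34.20 = 83.4 MPa (compressive).

83.4 MPa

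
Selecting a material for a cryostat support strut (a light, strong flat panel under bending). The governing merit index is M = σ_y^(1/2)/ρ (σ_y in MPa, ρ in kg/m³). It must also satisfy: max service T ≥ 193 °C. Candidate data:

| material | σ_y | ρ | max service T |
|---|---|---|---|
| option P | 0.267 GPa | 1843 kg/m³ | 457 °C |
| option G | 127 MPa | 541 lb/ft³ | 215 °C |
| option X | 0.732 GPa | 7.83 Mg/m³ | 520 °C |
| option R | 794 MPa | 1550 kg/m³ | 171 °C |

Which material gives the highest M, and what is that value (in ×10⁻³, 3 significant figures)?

Screen on constraints: max service T ≥ 193 °C. Survivors: option P, option G, option X.
After converting to SI:
  option P: σ_y = 267.0 MPa, ρ = 1843 kg/m³
  option G: σ_y = 127.0 MPa, ρ = 8666 kg/m³
  option X: σ_y = 732.0 MPa, ρ = 7830 kg/m³
  option P: M = 8.87×10⁻³
  option X: M = 3.46×10⁻³
  option G: M = 1.30×10⁻³
Option P ranks first.

option P, M = 8.87×10⁻³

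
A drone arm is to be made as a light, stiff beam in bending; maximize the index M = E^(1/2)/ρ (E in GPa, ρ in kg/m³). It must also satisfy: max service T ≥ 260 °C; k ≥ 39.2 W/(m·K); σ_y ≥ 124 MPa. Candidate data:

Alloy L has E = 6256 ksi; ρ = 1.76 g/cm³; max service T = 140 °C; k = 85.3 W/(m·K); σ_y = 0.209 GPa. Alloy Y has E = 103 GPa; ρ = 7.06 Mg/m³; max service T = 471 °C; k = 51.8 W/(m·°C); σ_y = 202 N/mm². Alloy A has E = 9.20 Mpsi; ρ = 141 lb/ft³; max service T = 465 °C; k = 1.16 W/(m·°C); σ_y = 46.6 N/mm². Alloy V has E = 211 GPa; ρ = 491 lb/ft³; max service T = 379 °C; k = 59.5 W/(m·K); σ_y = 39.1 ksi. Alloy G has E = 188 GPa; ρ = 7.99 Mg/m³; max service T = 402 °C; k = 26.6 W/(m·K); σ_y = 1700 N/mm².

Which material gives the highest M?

alloy V

Screen on constraints: max service T ≥ 260 °C; k ≥ 39.2 W/(m·K); σ_y ≥ 124 MPa. Survivors: alloy Y, alloy V.
Normalizing units and computing the index:
  alloy Y: E = 103.0 GPa, ρ = 7060 kg/m³
  alloy V: E = 211.0 GPa, ρ = 7865 kg/m³
  alloy V: M = 1.85×10⁻³
  alloy Y: M = 1.44×10⁻³
Alloy V has the largest M.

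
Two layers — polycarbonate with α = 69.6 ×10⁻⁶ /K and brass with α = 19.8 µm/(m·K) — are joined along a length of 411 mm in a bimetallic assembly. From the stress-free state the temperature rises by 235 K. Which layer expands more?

α(polycarbonate) = 69.6×10⁻⁶/K vs α(brass) = 19.8×10⁻⁶/K.
Higher α expands more for the same ΔT: polycarbonate.

polycarbonate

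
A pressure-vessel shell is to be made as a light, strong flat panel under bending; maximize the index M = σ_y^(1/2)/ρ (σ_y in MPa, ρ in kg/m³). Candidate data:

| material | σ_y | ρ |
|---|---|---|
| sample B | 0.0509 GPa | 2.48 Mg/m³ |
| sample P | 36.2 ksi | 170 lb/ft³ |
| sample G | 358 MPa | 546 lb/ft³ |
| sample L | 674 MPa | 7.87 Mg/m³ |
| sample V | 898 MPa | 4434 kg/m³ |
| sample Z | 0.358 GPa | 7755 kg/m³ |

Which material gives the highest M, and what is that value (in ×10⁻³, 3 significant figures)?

sample V, M = 6.76×10⁻³

Normalizing units and computing the index:
  sample B: σ_y = 50.90 MPa, ρ = 2480 kg/m³
  sample P: σ_y = 249.6 MPa, ρ = 2723 kg/m³
  sample G: σ_y = 358.0 MPa, ρ = 8746 kg/m³
  sample L: σ_y = 674.0 MPa, ρ = 7870 kg/m³
  sample V: σ_y = 898.0 MPa, ρ = 4434 kg/m³
  sample Z: σ_y = 358.0 MPa, ρ = 7755 kg/m³
  sample V: M = 6.76×10⁻³
  sample P: M = 5.80×10⁻³
  sample L: M = 3.30×10⁻³
  sample B: M = 2.88×10⁻³
  sample Z: M = 2.44×10⁻³
  sample G: M = 2.16×10⁻³
Sample V has the largest M.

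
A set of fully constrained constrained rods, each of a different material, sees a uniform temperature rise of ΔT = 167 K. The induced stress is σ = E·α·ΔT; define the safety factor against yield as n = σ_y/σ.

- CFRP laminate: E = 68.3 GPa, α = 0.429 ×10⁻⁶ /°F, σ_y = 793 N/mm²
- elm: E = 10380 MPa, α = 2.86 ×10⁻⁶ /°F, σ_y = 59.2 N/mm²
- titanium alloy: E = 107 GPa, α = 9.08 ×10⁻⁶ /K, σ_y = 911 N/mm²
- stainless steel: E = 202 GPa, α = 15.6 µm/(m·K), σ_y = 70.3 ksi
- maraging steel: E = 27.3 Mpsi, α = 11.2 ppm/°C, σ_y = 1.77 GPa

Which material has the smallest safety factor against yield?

stainless steel

With everything in SI (GPa, ×10⁻⁶/K, MPa):
  CFRP laminate: E = 68.30, α = 0.772, σ_y = 793.0 → σ = 8.81 MPa, n = 90.0
  elm: E = 10.38, α = 5.15, σ_y = 59.20 → σ = 8.92 MPa, n = 6.63
  titanium alloy: E = 107.0, α = 9.08, σ_y = 911.0 → σ = 162 MPa, n = 5.61
  stainless steel: E = 202.0, α = 15.6, σ_y = 484.7 → σ = 526 MPa, n = 0.921
  maraging steel: E = 188.2, α = 11.2, σ_y = 1770 → σ = 352 MPa, n = 5.03
Stainless steel has the lowest safety factor, n = 0.921.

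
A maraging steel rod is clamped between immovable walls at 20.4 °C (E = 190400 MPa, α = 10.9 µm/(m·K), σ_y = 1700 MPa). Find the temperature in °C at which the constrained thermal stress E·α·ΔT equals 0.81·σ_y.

E = 190400 MPa = 190.4 GPa.
E·α·ΔT = 1377 MPa ⇒ ΔT = 1377 / (190.4×10³ × 10.9×10⁻⁶) = 663.5 K.
T = 20.4 + 663.5 = 683.9 °C.

684 °C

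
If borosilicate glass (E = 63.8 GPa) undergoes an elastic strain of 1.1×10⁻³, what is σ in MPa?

70.2 MPa

σ = E·ε = 63800 MPa × 1.1×10⁻³ = 70.2 MPa.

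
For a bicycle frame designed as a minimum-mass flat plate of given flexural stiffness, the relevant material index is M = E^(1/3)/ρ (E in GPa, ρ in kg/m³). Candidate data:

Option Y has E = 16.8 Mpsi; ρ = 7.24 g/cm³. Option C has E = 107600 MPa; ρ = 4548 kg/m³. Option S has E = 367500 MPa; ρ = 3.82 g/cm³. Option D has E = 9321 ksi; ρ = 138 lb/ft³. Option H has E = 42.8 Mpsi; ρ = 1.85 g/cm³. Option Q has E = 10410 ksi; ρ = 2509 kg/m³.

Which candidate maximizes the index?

option H

Convert each candidate to consistent units, then evaluate M:
  option Y: E = 115.8 GPa, ρ = 7240 kg/m³
  option C: E = 107.6 GPa, ρ = 4548 kg/m³
  option S: E = 367.5 GPa, ρ = 3820 kg/m³
  option D: E = 64.27 GPa, ρ = 2211 kg/m³
  option H: E = 295.1 GPa, ρ = 1850 kg/m³
  option Q: E = 71.77 GPa, ρ = 2509 kg/m³
  option H: M = 3.60×10⁻³
  option S: M = 1.88×10⁻³
  option D: M = 1.81×10⁻³
  option Q: M = 1.66×10⁻³
  option C: M = 1.05×10⁻³
  option Y: M = 0.673×10⁻³
Option H ranks first.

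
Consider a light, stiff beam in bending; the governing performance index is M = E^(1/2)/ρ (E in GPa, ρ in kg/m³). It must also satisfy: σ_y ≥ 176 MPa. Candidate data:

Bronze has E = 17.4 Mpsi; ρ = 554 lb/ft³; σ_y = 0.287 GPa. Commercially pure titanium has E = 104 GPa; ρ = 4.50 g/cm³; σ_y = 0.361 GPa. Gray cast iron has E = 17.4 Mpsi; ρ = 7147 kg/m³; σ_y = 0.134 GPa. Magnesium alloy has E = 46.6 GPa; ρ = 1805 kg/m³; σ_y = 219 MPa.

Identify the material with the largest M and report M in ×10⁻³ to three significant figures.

magnesium alloy, M = 3.78×10⁻³

Screen on constraints: σ_y ≥ 176 MPa. Survivors: bronze, commercially pure titanium, magnesium alloy.
Normalizing units and computing the index:
  bronze: E = 120.0 GPa, ρ = 8874 kg/m³
  commercially pure titanium: E = 104.0 GPa, ρ = 4500 kg/m³
  magnesium alloy: E = 46.60 GPa, ρ = 1805 kg/m³
  magnesium alloy: M = 3.78×10⁻³
  commercially pure titanium: M = 2.27×10⁻³
  bronze: M = 1.23×10⁻³
The maximum is for magnesium alloy.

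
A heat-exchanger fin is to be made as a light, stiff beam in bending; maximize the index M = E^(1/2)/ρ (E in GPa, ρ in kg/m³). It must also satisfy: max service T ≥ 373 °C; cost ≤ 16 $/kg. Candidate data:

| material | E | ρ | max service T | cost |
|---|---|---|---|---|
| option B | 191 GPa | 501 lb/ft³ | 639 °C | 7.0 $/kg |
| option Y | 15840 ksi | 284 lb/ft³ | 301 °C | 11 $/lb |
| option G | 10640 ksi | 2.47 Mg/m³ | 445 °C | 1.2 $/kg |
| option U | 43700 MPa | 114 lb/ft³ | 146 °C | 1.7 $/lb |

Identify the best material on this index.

Screen on constraints: max service T ≥ 373 °C; cost ≤ 16 $/kg. Survivors: option B, option G.
Convert each candidate to consistent units, then evaluate M:
  option B: E = 191.0 GPa, ρ = 8025 kg/m³
  option G: E = 73.36 GPa, ρ = 2470 kg/m³
  option G: M = 3.47×10⁻³
  option B: M = 1.72×10⁻³
Option G ranks first.

option G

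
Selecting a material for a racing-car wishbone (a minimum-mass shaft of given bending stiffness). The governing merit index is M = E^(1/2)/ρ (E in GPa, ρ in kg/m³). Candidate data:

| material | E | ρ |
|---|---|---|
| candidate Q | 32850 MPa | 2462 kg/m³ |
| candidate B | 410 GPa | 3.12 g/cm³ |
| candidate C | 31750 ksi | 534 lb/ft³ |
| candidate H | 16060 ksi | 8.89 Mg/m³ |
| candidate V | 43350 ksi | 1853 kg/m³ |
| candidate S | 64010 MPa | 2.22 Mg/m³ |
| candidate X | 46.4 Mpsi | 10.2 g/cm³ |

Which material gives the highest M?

candidate V

Normalizing units and computing the index:
  candidate Q: E = 32.85 GPa, ρ = 2462 kg/m³
  candidate B: E = 410.0 GPa, ρ = 3120 kg/m³
  candidate C: E = 218.9 GPa, ρ = 8554 kg/m³
  candidate H: E = 110.7 GPa, ρ = 8890 kg/m³
  candidate V: E = 298.9 GPa, ρ = 1853 kg/m³
  candidate S: E = 64.01 GPa, ρ = 2220 kg/m³
  candidate X: E = 319.9 GPa, ρ = 10200 kg/m³
  candidate V: M = 9.33×10⁻³
  candidate B: M = 6.49×10⁻³
  candidate S: M = 3.60×10⁻³
  candidate Q: M = 2.33×10⁻³
  candidate X: M = 1.75×10⁻³
  candidate C: M = 1.73×10⁻³
  candidate H: M = 1.18×10⁻³
The maximum is for candidate V.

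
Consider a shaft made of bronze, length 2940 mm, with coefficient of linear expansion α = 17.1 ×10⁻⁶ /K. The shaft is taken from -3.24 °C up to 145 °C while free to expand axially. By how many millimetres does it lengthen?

7.45 mm

ΔT = 145 − (-3.24) = 148.2 K.
ΔL = α·L₀·ΔT = 17.1×10⁻⁶ × 2940 mm × 148.2 K = 7.45 mm.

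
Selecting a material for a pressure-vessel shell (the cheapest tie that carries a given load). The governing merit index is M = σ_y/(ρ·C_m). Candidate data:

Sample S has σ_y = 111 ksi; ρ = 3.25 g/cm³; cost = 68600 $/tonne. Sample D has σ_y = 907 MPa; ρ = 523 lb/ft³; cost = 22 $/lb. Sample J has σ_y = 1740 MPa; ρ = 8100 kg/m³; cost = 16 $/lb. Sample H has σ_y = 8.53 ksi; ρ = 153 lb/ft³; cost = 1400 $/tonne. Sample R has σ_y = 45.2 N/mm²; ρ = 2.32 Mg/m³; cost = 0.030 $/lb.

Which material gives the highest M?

Convert each candidate to consistent units, then evaluate M:
  sample S: σ_y = 765.3 MPa, ρ = 3250 kg/m³, cost = 68.60 $/kg
  sample D: σ_y = 907.0 MPa, ρ = 8378 kg/m³, cost = 48.50 $/kg
  sample J: σ_y = 1740 MPa, ρ = 8100 kg/m³, cost = 35.27 $/kg
  sample H: σ_y = 58.81 MPa, ρ = 2451 kg/m³, cost = 1.400 $/kg
  sample R: σ_y = 45.20 MPa, ρ = 2320 kg/m³, cost = 0.06614 $/kg
  sample R: M = 295 kN·m per $
  sample H: M = 17.1 kN·m per $
  sample J: M = 6.09 kN·m per $
  sample S: M = 3.43 kN·m per $
  sample D: M = 2.23 kN·m per $
Sample R has the largest M.

sample R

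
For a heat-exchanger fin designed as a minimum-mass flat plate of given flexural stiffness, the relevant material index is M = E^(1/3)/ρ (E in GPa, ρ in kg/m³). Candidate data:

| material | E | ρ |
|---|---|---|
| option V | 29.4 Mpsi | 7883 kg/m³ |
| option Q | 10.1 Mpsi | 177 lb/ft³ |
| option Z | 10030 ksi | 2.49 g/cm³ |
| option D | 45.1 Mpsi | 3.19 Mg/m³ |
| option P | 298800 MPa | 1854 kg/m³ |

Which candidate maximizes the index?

option P

In SI units:
  option V: E = 202.7 GPa, ρ = 7883 kg/m³
  option Q: E = 69.64 GPa, ρ = 2835 kg/m³
  option Z: E = 69.15 GPa, ρ = 2490 kg/m³
  option D: E = 311.0 GPa, ρ = 3190 kg/m³
  option P: E = 298.8 GPa, ρ = 1854 kg/m³
  option P: M = 3.61×10⁻³
  option D: M = 2.12×10⁻³
  option Z: M = 1.65×10⁻³
  option Q: M = 1.45×10⁻³
  option V: M = 0.745×10⁻³
Option P ranks first.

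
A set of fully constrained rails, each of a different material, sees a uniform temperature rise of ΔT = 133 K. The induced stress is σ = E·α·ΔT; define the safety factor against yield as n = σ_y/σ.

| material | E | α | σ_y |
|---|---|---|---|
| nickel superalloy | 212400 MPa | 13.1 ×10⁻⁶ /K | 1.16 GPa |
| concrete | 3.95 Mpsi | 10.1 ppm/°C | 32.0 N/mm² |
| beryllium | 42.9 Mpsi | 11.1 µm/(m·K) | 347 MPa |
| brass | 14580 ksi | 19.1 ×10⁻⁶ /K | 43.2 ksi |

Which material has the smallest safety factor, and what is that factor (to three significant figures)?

beryllium, n = 0.795

With everything in SI (GPa, ×10⁻⁶/K, MPa):
  nickel superalloy: E = 212.4, α = 13.1, σ_y = 1160 → σ = 370 MPa, n = 3.13
  concrete: E = 27.23, α = 10.1, σ_y = 32.00 → σ = 36.6 MPa, n = 0.875
  beryllium: E = 295.8, α = 11.1, σ_y = 347.0 → σ = 437 MPa, n = 0.795
  brass: E = 100.5, α = 19.1, σ_y = 297.9 → σ = 255 MPa, n = 1.17
The minimum is beryllium at n = 0.795.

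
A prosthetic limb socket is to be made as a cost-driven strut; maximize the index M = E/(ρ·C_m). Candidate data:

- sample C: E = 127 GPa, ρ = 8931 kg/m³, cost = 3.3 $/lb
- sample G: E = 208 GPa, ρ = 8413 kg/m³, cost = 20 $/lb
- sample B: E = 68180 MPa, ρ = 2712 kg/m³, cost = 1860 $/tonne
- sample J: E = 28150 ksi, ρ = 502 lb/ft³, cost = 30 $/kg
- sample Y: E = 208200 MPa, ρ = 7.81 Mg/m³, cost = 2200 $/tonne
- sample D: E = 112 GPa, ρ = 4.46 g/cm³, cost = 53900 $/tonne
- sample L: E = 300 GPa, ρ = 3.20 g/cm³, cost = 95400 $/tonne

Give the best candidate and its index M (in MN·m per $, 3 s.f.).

Normalizing units and computing the index:
  sample C: E = 127.0 GPa, ρ = 8931 kg/m³, cost = 7.275 $/kg
  sample G: E = 208.0 GPa, ρ = 8413 kg/m³, cost = 44.09 $/kg
  sample B: E = 68.18 GPa, ρ = 2712 kg/m³, cost = 1.860 $/kg
  sample J: E = 194.1 GPa, ρ = 8041 kg/m³, cost = 30.00 $/kg
  sample Y: E = 208.2 GPa, ρ = 7810 kg/m³, cost = 2.200 $/kg
  sample D: E = 112.0 GPa, ρ = 4460 kg/m³, cost = 53.90 $/kg
  sample L: E = 300.0 GPa, ρ = 3200 kg/m³, cost = 95.40 $/kg
  sample B: M = 13.5 MN·m per $
  sample Y: M = 12.1 MN·m per $
  sample C: M = 1.95 MN·m per $
  sample L: M = 0.983 MN·m per $
  sample J: M = 0.805 MN·m per $
  sample G: M = 0.561 MN·m per $
  sample D: M = 0.466 MN·m per $
Sample B has the largest M.

sample B, M = 13.5 MN·m per $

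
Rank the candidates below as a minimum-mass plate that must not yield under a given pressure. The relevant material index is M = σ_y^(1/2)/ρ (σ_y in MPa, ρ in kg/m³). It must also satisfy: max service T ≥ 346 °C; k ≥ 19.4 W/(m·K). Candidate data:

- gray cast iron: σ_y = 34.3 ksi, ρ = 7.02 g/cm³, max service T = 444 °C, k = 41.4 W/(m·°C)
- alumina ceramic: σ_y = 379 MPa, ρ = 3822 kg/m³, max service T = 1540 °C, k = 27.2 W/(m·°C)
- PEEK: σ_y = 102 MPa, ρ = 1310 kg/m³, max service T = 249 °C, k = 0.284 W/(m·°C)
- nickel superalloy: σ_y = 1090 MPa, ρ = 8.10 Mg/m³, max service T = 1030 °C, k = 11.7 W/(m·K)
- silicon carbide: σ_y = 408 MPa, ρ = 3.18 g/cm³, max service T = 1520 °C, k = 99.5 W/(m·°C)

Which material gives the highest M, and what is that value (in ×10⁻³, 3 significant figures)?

Screen on constraints: max service T ≥ 346 °C; k ≥ 19.4 W/(m·K). Survivors: gray cast iron, alumina ceramic, silicon carbide.
Normalizing units and computing the index:
  gray cast iron: σ_y = 236.5 MPa, ρ = 7020 kg/m³
  alumina ceramic: σ_y = 379.0 MPa, ρ = 3822 kg/m³
  silicon carbide: σ_y = 408.0 MPa, ρ = 3180 kg/m³
  silicon carbide: M = 6.35×10⁻³
  alumina ceramic: M = 5.09×10⁻³
  gray cast iron: M = 2.19×10⁻³
The maximum is for silicon carbide.

silicon carbide, M = 6.35×10⁻³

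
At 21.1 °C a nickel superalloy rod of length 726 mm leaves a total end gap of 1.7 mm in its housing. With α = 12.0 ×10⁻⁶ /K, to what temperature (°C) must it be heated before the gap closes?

216 °C

α·L₀·ΔT = 1.7 mm ⇒ ΔT = 1.7 / (12.0×10⁻⁶ × 726.0) = 195.1 K.
T = 21.1 + 195.1 = 216.2 °C.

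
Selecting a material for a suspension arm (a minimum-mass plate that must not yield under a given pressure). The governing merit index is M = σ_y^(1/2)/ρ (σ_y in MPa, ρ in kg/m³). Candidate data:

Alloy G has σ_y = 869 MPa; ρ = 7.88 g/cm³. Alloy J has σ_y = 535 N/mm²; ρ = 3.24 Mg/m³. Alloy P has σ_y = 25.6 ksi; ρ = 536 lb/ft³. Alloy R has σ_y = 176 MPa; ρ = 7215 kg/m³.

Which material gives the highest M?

alloy J

Convert each candidate to consistent units, then evaluate M:
  alloy G: σ_y = 869.0 MPa, ρ = 7880 kg/m³
  alloy J: σ_y = 535.0 MPa, ρ = 3240 kg/m³
  alloy P: σ_y = 176.5 MPa, ρ = 8586 kg/m³
  alloy R: σ_y = 176.0 MPa, ρ = 7215 kg/m³
  alloy J: M = 7.14×10⁻³
  alloy G: M = 3.74×10⁻³
  alloy R: M = 1.84×10⁻³
  alloy P: M = 1.55×10⁻³
Alloy J has the largest M.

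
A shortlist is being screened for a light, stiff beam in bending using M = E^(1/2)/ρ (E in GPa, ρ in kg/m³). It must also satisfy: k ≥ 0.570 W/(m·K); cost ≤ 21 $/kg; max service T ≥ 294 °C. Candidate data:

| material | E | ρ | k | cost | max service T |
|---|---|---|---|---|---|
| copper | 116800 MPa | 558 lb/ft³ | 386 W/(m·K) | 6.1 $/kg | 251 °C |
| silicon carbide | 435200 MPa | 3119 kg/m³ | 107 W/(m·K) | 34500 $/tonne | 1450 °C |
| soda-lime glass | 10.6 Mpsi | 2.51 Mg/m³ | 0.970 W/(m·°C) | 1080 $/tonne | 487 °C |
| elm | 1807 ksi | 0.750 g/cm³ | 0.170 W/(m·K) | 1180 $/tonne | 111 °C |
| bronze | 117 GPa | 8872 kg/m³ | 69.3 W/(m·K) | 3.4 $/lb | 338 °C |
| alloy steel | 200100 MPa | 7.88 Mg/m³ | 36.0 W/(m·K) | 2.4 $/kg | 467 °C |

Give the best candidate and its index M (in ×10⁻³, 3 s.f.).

Screen on constraints: k ≥ 0.570 W/(m·K); cost ≤ 21 $/kg; max service T ≥ 294 °C. Survivors: soda-lime glass, bronze, alloy steel.
Normalizing units and computing the index:
  soda-lime glass: E = 73.08 GPa, ρ = 2510 kg/m³
  bronze: E = 117.0 GPa, ρ = 8872 kg/m³
  alloy steel: E = 200.1 GPa, ρ = 7880 kg/m³
  soda-lime glass: M = 3.41×10⁻³
  alloy steel: M = 1.80×10⁻³
  bronze: M = 1.22×10⁻³
Highest index: soda-lime glass.

soda-lime glass, M = 3.41×10⁻³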